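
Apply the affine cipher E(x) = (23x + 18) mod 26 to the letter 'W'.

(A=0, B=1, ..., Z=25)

Step 1: Convert 'W' to number: x = 22.
Step 2: E(22) = (23 * 22 + 18) mod 26 = 524 mod 26 = 4.
Step 3: Convert 4 back to letter: E.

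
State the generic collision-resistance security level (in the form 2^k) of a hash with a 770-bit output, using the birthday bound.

Step 1: The birthday paradox gives collision probability ~50% after sqrt(2^n) = 2^(n/2) hashes.
Step 2: For 770-bit output: 2^(770/2) = 2^385.
Step 3: Approximately 2^385 hash computations needed.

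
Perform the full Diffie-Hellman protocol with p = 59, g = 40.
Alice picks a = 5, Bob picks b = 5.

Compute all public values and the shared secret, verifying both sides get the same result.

Step 1: A = g^a mod p = 40^5 mod 59 = 13.
Step 2: B = g^b mod p = 40^5 mod 59 = 13.
Step 3: Alice computes s = B^a mod p = 13^5 mod 59 = 6.
Step 4: Bob computes s = A^b mod p = 13^5 mod 59 = 6.
Both sides agree: shared secret = 6.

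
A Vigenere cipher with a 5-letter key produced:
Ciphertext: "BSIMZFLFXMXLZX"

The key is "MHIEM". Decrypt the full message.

Step 1: Key 'MHIEM' has length 5. Extended key: MHIEMMHIEMMHIE
Step 2: Decrypt each position:
  B(1) - M(12) = 15 = P
  S(18) - H(7) = 11 = L
  I(8) - I(8) = 0 = A
  M(12) - E(4) = 8 = I
  Z(25) - M(12) = 13 = N
  F(5) - M(12) = 19 = T
  L(11) - H(7) = 4 = E
  F(5) - I(8) = 23 = X
  X(23) - E(4) = 19 = T
  M(12) - M(12) = 0 = A
  X(23) - M(12) = 11 = L
  L(11) - H(7) = 4 = E
  Z(25) - I(8) = 17 = R
  X(23) - E(4) = 19 = T
Plaintext: PLAINTEXTALERT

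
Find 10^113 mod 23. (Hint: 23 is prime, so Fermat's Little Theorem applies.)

Step 1: Since 23 is prime, by Fermat's Little Theorem: 10^22 = 1 (mod 23).
Step 2: Reduce exponent: 113 mod 22 = 3.
Step 3: So 10^113 = 10^3 (mod 23).
Step 4: 10^3 mod 23 = 11.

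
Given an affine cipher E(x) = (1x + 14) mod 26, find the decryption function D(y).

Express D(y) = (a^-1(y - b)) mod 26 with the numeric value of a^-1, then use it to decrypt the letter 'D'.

Step 1: Find a^-1, the modular inverse of 1 mod 26.
Step 2: We need 1 * a^-1 = 1 (mod 26).
Step 3: 1 * 1 = 1 = 0 * 26 + 1, so a^-1 = 1.
Step 4: D(y) = 1(y - 14) mod 26.
Step 5: Apply to 'D' (y = 3): D(3) = 1 * (3 - 14) mod 26 = 1 * -11 mod 26 = 15 -> 'P'.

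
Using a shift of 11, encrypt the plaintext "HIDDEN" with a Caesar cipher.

Step 1: For each letter, shift forward by 11 positions (mod 26).
  H (position 7) -> position (7+11) mod 26 = 18 -> S
  I (position 8) -> position (8+11) mod 26 = 19 -> T
  D (position 3) -> position (3+11) mod 26 = 14 -> O
  D (position 3) -> position (3+11) mod 26 = 14 -> O
  E (position 4) -> position (4+11) mod 26 = 15 -> P
  N (position 13) -> position (13+11) mod 26 = 24 -> Y
Result: STOOPY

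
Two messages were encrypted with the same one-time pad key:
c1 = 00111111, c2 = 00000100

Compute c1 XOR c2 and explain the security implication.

Step 1: c1 XOR c2 = (m1 XOR k) XOR (m2 XOR k).
Step 2: By XOR associativity/commutativity: = m1 XOR m2 XOR k XOR k = m1 XOR m2.
Step 3: 00111111 XOR 00000100 = 00111011 = 59.
Step 4: The key cancels out! An attacker learns m1 XOR m2 = 59, revealing the relationship between plaintexts.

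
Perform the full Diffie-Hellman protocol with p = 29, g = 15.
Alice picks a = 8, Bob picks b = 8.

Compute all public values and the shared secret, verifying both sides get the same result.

Step 1: A = g^a mod p = 15^8 mod 29 = 23.
Step 2: B = g^b mod p = 15^8 mod 29 = 23.
Step 3: Alice computes s = B^a mod p = 23^8 mod 29 = 23.
Step 4: Bob computes s = A^b mod p = 23^8 mod 29 = 23.
Both sides agree: shared secret = 23.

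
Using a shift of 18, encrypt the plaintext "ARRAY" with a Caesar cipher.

Step 1: For each letter, shift forward by 18 positions (mod 26).
  A (position 0) -> position (0+18) mod 26 = 18 -> S
  R (position 17) -> position (17+18) mod 26 = 9 -> J
  R (position 17) -> position (17+18) mod 26 = 9 -> J
  A (position 0) -> position (0+18) mod 26 = 18 -> S
  Y (position 24) -> position (24+18) mod 26 = 16 -> Q
Result: SJJSQ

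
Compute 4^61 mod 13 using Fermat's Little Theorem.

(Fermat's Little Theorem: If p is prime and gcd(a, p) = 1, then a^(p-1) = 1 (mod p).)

Step 1: Since 13 is prime, by Fermat's Little Theorem: 4^12 = 1 (mod 13).
Step 2: Reduce exponent: 61 mod 12 = 1.
Step 3: So 4^61 = 4^1 (mod 13).
Step 4: 4^1 mod 13 = 4.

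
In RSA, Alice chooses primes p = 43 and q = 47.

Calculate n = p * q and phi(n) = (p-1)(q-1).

Step 1: n = p * q = 43 * 47 = 2021.
Step 2: phi(n) = (p-1)(q-1) = 42 * 46 = 1932.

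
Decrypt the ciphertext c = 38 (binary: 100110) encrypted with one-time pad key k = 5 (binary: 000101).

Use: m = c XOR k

Step 1: XOR ciphertext with key:
  Ciphertext: 100110
  Key:        000101
  XOR:        100011
Step 2: Plaintext = 100011 = 35 in decimal.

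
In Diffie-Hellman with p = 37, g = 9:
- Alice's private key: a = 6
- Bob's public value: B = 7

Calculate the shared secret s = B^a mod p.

Step 1: s = B^a mod p = 7^6 mod 37.
  7^1 mod 37 = 7
  7^2 mod 37 = (7 * 7) mod 37 = 12
  7^3 mod 37 = (12 * 7) mod 37 = 10
  7^4 mod 37 = (10 * 7) mod 37 = 33
  7^5 mod 37 = (33 * 7) mod 37 = 9
  7^6 mod 37 = (9 * 7) mod 37 = 26
Result: shared secret = 26.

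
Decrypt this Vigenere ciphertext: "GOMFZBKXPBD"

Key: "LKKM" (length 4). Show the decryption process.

Step 1: Key 'LKKM' has length 4. Extended key: LKKMLKKMLKK
Step 2: Decrypt each position:
  G(6) - L(11) = 21 = V
  O(14) - K(10) = 4 = E
  M(12) - K(10) = 2 = C
  F(5) - M(12) = 19 = T
  Z(25) - L(11) = 14 = O
  B(1) - K(10) = 17 = R
  K(10) - K(10) = 0 = A
  X(23) - M(12) = 11 = L
  P(15) - L(11) = 4 = E
  B(1) - K(10) = 17 = R
  D(3) - K(10) = 19 = T
Plaintext: VECTORALERT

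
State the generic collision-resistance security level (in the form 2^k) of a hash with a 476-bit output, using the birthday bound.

Step 1: The birthday paradox gives collision probability ~50% after sqrt(2^n) = 2^(n/2) hashes.
Step 2: For 476-bit output: 2^(476/2) = 2^238.
Step 3: Approximately 2^238 hash computations needed.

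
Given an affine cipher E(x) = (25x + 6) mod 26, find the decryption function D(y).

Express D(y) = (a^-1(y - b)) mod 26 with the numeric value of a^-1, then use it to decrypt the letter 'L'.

Step 1: Find a^-1, the modular inverse of 25 mod 26.
Step 2: We need 25 * a^-1 = 1 (mod 26).
Step 3: 25 * 25 = 625 = 24 * 26 + 1, so a^-1 = 25.
Step 4: D(y) = 25(y - 6) mod 26.
Step 5: Apply to 'L' (y = 11): D(11) = 25 * (11 - 6) mod 26 = 25 * 5 mod 26 = 21 -> 'V'.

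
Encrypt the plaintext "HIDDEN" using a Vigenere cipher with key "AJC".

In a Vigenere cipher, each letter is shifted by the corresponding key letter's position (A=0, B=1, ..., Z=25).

Step 1: Repeat key to match plaintext length:
  Plaintext: HIDDEN
  Key:       AJCAJC
Step 2: Encrypt each letter:
  H(7) + A(0) = (7+0) mod 26 = 7 = H
  I(8) + J(9) = (8+9) mod 26 = 17 = R
  D(3) + C(2) = (3+2) mod 26 = 5 = F
  D(3) + A(0) = (3+0) mod 26 = 3 = D
  E(4) + J(9) = (4+9) mod 26 = 13 = N
  N(13) + C(2) = (13+2) mod 26 = 15 = P
Ciphertext: HRFDNP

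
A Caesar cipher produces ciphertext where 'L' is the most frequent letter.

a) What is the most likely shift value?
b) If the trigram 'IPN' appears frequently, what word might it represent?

Step 1: In English, 'E' is the most frequent letter (12.7%).
Step 2: The most frequent ciphertext letter is 'L' (position 11).
Step 3: Shift = (11 - 4) mod 26 = 7.
Step 4: Decrypt 'IPN' by shifting back 7:
  I -> B
  P -> I
  N -> G
Step 5: 'IPN' decrypts to 'BIG'.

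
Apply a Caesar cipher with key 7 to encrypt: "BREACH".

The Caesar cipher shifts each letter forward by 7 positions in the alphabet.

Step 1: For each letter, shift forward by 7 positions (mod 26).
  B (position 1) -> position (1+7) mod 26 = 8 -> I
  R (position 17) -> position (17+7) mod 26 = 24 -> Y
  E (position 4) -> position (4+7) mod 26 = 11 -> L
  A (position 0) -> position (0+7) mod 26 = 7 -> H
  C (position 2) -> position (2+7) mod 26 = 9 -> J
  H (position 7) -> position (7+7) mod 26 = 14 -> O
Result: IYLHJO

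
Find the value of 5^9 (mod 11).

Step 1: Compute 5^9 mod 11 step by step, reducing modulo 11 at each step.
  5^1 mod 11 = 5
  5^2 mod 11 = (5 * 5) mod 11 = 3
  5^3 mod 11 = (3 * 5) mod 11 = 4
  5^4 mod 11 = (4 * 5) mod 11 = 9
  5^5 mod 11 = (9 * 5) mod 11 = 1
  5^6 mod 11 = (1 * 5) mod 11 = 5
  5^7 mod 11 = (5 * 5) mod 11 = 3
  5^8 mod 11 = (3 * 5) mod 11 = 4
  5^9 mod 11 = (4 * 5) mod 11 = 9
Step 2: Result = 9.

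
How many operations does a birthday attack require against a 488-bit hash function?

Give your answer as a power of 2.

Step 1: The birthday paradox gives collision probability ~50% after sqrt(2^n) = 2^(n/2) hashes.
Step 2: For 488-bit output: 2^(488/2) = 2^244.
Step 3: Approximately 2^244 hash computations needed.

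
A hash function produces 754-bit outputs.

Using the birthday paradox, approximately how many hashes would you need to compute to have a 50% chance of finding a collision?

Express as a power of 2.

Step 1: The birthday paradox gives collision probability ~50% after sqrt(2^n) = 2^(n/2) hashes.
Step 2: For 754-bit output: 2^(754/2) = 2^377.
Step 3: Approximately 2^377 hash computations needed.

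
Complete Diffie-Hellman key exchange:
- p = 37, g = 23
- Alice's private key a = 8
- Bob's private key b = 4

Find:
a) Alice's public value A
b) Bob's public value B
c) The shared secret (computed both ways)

Step 1: A = g^a mod p = 23^8 mod 37 = 26.
Step 2: B = g^b mod p = 23^4 mod 37 = 10.
Step 3: Alice computes s = B^a mod p = 10^8 mod 37 = 26.
Step 4: Bob computes s = A^b mod p = 26^4 mod 37 = 26.
Both sides agree: shared secret = 26.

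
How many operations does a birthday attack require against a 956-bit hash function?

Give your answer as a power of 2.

Step 1: The birthday paradox gives collision probability ~50% after sqrt(2^n) = 2^(n/2) hashes.
Step 2: For 956-bit output: 2^(956/2) = 2^478.
Step 3: Approximately 2^478 hash computations needed.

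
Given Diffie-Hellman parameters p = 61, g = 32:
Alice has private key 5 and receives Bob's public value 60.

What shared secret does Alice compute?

Step 1: s = B^a mod p = 60^5 mod 61.
  60^1 mod 61 = 60
  60^2 mod 61 = (60 * 60) mod 61 = 1
  60^3 mod 61 = (1 * 60) mod 61 = 60
  60^4 mod 61 = (60 * 60) mod 61 = 1
  60^5 mod 61 = (1 * 60) mod 61 = 60
Result: shared secret = 60.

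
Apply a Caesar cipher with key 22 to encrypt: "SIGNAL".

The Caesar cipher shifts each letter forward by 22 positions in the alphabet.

Step 1: For each letter, shift forward by 22 positions (mod 26).
  S (position 18) -> position (18+22) mod 26 = 14 -> O
  I (position 8) -> position (8+22) mod 26 = 4 -> E
  G (position 6) -> position (6+22) mod 26 = 2 -> C
  N (position 13) -> position (13+22) mod 26 = 9 -> J
  A (position 0) -> position (0+22) mod 26 = 22 -> W
  L (position 11) -> position (11+22) mod 26 = 7 -> H
Result: OECJWH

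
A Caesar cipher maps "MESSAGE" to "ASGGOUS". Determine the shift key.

Step 1: Compare first letters: M (position 12) -> A (position 0).
Step 2: Shift = (0 - 12) mod 26 = 14.
The shift value is 14.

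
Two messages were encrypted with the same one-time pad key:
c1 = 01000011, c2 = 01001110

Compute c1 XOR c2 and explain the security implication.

Step 1: c1 XOR c2 = (m1 XOR k) XOR (m2 XOR k).
Step 2: By XOR associativity/commutativity: = m1 XOR m2 XOR k XOR k = m1 XOR m2.
Step 3: 01000011 XOR 01001110 = 00001101 = 13.
Step 4: The key cancels out! An attacker learns m1 XOR m2 = 13, revealing the relationship between plaintexts.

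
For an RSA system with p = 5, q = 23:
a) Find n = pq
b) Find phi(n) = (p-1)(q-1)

Step 1: n = p * q = 5 * 23 = 115.
Step 2: phi(n) = (p-1)(q-1) = 4 * 22 = 88.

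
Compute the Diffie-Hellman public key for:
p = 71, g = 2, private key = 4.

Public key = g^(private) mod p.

Step 1: A = g^a mod p = 2^4 mod 71.
  2^1 mod 71 = 2
  2^2 mod 71 = (2 * 2) mod 71 = 4
  2^3 mod 71 = (4 * 2) mod 71 = 8
  2^4 mod 71 = (8 * 2) mod 71 = 16
Result: A = 16.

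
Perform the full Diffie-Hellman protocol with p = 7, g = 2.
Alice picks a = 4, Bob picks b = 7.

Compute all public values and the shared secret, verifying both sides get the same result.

Step 1: A = g^a mod p = 2^4 mod 7 = 2.
Step 2: B = g^b mod p = 2^7 mod 7 = 2.
Step 3: Alice computes s = B^a mod p = 2^4 mod 7 = 2.
Step 4: Bob computes s = A^b mod p = 2^7 mod 7 = 2.
Both sides agree: shared secret = 2.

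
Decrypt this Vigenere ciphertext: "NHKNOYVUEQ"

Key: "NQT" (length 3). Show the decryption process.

Step 1: Key 'NQT' has length 3. Extended key: NQTNQTNQTN
Step 2: Decrypt each position:
  N(13) - N(13) = 0 = A
  H(7) - Q(16) = 17 = R
  K(10) - T(19) = 17 = R
  N(13) - N(13) = 0 = A
  O(14) - Q(16) = 24 = Y
  Y(24) - T(19) = 5 = F
  V(21) - N(13) = 8 = I
  U(20) - Q(16) = 4 = E
  E(4) - T(19) = 11 = L
  Q(16) - N(13) = 3 = D
Plaintext: ARRAYFIELD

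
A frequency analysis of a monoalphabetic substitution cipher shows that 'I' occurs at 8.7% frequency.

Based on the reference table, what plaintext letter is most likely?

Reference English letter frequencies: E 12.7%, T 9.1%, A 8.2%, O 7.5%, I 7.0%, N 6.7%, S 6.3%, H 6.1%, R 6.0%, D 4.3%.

Step 1: The observed frequency is 8.7%.
Step 2: Compare with English frequencies:
  E: 12.7% (difference: 4.0%)
  T: 9.1% (difference: 0.4%) <-- closest
  A: 8.2% (difference: 0.5%)
  O: 7.5% (difference: 1.2%)
  I: 7.0% (difference: 1.7%)
  N: 6.7% (difference: 2.0%)
  S: 6.3% (difference: 2.4%)
  H: 6.1% (difference: 2.6%)
  R: 6.0% (difference: 2.7%)
  D: 4.3% (difference: 4.4%)
Step 3: 'I' most likely represents 'T' (frequency 9.1%).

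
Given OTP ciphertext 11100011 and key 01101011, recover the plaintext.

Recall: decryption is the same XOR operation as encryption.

Step 1: XOR ciphertext with key:
  Ciphertext: 11100011
  Key:        01101011
  XOR:        10001000
Step 2: Plaintext = 10001000 = 136 in decimal.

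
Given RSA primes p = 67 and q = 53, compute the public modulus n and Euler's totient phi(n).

Step 1: n = p * q = 67 * 53 = 3551.
Step 2: phi(n) = (p-1)(q-1) = 66 * 52 = 3432.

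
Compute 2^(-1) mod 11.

Step 1: We need x such that 2 * x = 1 (mod 11).
Step 2: Using the extended Euclidean algorithm or trial:
  2 * 6 = 12 = 1 * 11 + 1.
Step 3: Since 12 mod 11 = 1, the inverse is x = 6.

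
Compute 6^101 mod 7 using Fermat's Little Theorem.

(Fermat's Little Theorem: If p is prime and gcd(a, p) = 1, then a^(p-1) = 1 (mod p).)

Step 1: Since 7 is prime, by Fermat's Little Theorem: 6^6 = 1 (mod 7).
Step 2: Reduce exponent: 101 mod 6 = 5.
Step 3: So 6^101 = 6^5 (mod 7).
Step 4: 6^5 mod 7 = 6.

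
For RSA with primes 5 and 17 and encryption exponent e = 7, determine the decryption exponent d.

Step 1: n = 5 * 17 = 85.
Step 2: phi(n) = 4 * 16 = 64.
Step 3: Find d such that 7 * d = 1 (mod 64).
Step 4: d = 7^(-1) mod 64 = 55.
Verification: 7 * 55 = 385 = 6 * 64 + 1.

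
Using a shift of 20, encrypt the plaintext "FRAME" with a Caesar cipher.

Step 1: For each letter, shift forward by 20 positions (mod 26).
  F (position 5) -> position (5+20) mod 26 = 25 -> Z
  R (position 17) -> position (17+20) mod 26 = 11 -> L
  A (position 0) -> position (0+20) mod 26 = 20 -> U
  M (position 12) -> position (12+20) mod 26 = 6 -> G
  E (position 4) -> position (4+20) mod 26 = 24 -> Y
Result: ZLUGY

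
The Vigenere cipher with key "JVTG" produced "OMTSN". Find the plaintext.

Step 1: Extend key: JVTGJ
Step 2: Decrypt each letter (c - k) mod 26:
  O(14) - J(9) = (14-9) mod 26 = 5 = F
  M(12) - V(21) = (12-21) mod 26 = 17 = R
  T(19) - T(19) = (19-19) mod 26 = 0 = A
  S(18) - G(6) = (18-6) mod 26 = 12 = M
  N(13) - J(9) = (13-9) mod 26 = 4 = E
Plaintext: FRAME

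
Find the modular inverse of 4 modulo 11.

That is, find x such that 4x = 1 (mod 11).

Step 1: We need x such that 4 * x = 1 (mod 11).
Step 2: Using the extended Euclidean algorithm or trial:
  4 * 3 = 12 = 1 * 11 + 1.
Step 3: Since 12 mod 11 = 1, the inverse is x = 3.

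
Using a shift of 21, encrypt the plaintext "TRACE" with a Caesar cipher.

Step 1: For each letter, shift forward by 21 positions (mod 26).
  T (position 19) -> position (19+21) mod 26 = 14 -> O
  R (position 17) -> position (17+21) mod 26 = 12 -> M
  A (position 0) -> position (0+21) mod 26 = 21 -> V
  C (position 2) -> position (2+21) mod 26 = 23 -> X
  E (position 4) -> position (4+21) mod 26 = 25 -> Z
Result: OMVXZ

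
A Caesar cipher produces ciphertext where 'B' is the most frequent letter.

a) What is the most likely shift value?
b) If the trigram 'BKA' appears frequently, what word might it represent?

Step 1: In English, 'E' is the most frequent letter (12.7%).
Step 2: The most frequent ciphertext letter is 'B' (position 1).
Step 3: Shift = (1 - 4) mod 26 = 23.
Step 4: Decrypt 'BKA' by shifting back 23:
  B -> E
  K -> N
  A -> D
Step 5: 'BKA' decrypts to 'END'.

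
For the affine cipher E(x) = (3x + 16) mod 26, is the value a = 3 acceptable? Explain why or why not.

Step 1: Compute gcd(3, 26).
Step 2: gcd(3, 26) = 1.
Since gcd = 1, 3 is coprime with 26, so it is a valid key.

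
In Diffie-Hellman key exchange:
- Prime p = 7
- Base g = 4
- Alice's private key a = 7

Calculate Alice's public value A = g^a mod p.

Step 1: A = g^a mod p = 4^7 mod 7.
  4^1 mod 7 = 4
  4^2 mod 7 = (4 * 4) mod 7 = 2
  4^3 mod 7 = (2 * 4) mod 7 = 1
  4^4 mod 7 = (1 * 4) mod 7 = 4
  4^5 mod 7 = (4 * 4) mod 7 = 2
  4^6 mod 7 = (2 * 4) mod 7 = 1
  4^7 mod 7 = (1 * 4) mod 7 = 4
Result: A = 4.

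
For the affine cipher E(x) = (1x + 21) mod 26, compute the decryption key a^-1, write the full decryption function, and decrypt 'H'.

Step 1: Find a^-1, the modular inverse of 1 mod 26.
Step 2: We need 1 * a^-1 = 1 (mod 26).
Step 3: 1 * 1 = 1 = 0 * 26 + 1, so a^-1 = 1.
Step 4: D(y) = 1(y - 21) mod 26.
Step 5: Apply to 'H' (y = 7): D(7) = 1 * (7 - 21) mod 26 = 1 * -14 mod 26 = 12 -> 'M'.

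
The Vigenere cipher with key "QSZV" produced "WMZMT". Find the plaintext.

Step 1: Extend key: QSZVQ
Step 2: Decrypt each letter (c - k) mod 26:
  W(22) - Q(16) = (22-16) mod 26 = 6 = G
  M(12) - S(18) = (12-18) mod 26 = 20 = U
  Z(25) - Z(25) = (25-25) mod 26 = 0 = A
  M(12) - V(21) = (12-21) mod 26 = 17 = R
  T(19) - Q(16) = (19-16) mod 26 = 3 = D
Plaintext: GUARD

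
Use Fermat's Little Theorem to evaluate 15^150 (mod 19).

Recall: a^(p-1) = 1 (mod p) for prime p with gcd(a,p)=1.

Step 1: Since 19 is prime, by Fermat's Little Theorem: 15^18 = 1 (mod 19).
Step 2: Reduce exponent: 150 mod 18 = 6.
Step 3: So 15^150 = 15^6 (mod 19).
Step 4: 15^6 mod 19 = 11.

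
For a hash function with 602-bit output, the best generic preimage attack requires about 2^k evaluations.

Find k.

Step 1: The hash has a 602-bit output.
Step 2: Preimage resistance means: given a digest h(x), it should be infeasible to find any input that hashes to it.
With a 602-bit output there are 2^602 possible digests, so a generic brute-force preimage search costs about 2^602 evaluations.
Step 3: Security level = 602 bits.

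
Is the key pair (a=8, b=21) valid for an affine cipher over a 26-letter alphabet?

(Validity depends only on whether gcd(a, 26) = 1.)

Step 1: Compute gcd(8, 26).
Step 2: gcd(8, 26) = 2.
Since gcd = 2 != 1, 8 shares a common factor with 26, so it cannot be used.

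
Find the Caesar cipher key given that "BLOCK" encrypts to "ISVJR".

Step 1: Compare first letters: B (position 1) -> I (position 8).
Step 2: Shift = (8 - 1) mod 26 = 7.
The shift value is 7.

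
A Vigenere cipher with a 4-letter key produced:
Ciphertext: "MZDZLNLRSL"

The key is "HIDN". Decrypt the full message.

Step 1: Key 'HIDN' has length 4. Extended key: HIDNHIDNHI
Step 2: Decrypt each position:
  M(12) - H(7) = 5 = F
  Z(25) - I(8) = 17 = R
  D(3) - D(3) = 0 = A
  Z(25) - N(13) = 12 = M
  L(11) - H(7) = 4 = E
  N(13) - I(8) = 5 = F
  L(11) - D(3) = 8 = I
  R(17) - N(13) = 4 = E
  S(18) - H(7) = 11 = L
  L(11) - I(8) = 3 = D
Plaintext: FRAMEFIELD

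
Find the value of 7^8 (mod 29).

Step 1: Compute 7^8 mod 29 step by step, reducing modulo 29 at each step.
  7^1 mod 29 = 7
  7^2 mod 29 = (7 * 7) mod 29 = 20
  7^3 mod 29 = (20 * 7) mod 29 = 24
  7^4 mod 29 = (24 * 7) mod 29 = 23
  7^5 mod 29 = (23 * 7) mod 29 = 16
  7^6 mod 29 = (16 * 7) mod 29 = 25
  7^7 mod 29 = (25 * 7) mod 29 = 1
  7^8 mod 29 = (1 * 7) mod 29 = 7
Step 2: Result = 7.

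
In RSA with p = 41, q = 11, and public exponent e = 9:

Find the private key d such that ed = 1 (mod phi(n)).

Step 1: n = 41 * 11 = 451.
Step 2: phi(n) = 40 * 10 = 400.
Step 3: Find d such that 9 * d = 1 (mod 400).
Step 4: d = 9^(-1) mod 400 = 89.
Verification: 9 * 89 = 801 = 2 * 400 + 1.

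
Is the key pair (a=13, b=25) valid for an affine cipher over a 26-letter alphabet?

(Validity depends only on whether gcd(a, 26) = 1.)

Step 1: Compute gcd(13, 26).
Step 2: gcd(13, 26) = 13.
Since gcd = 13 != 1, 13 shares a common factor with 26, so it cannot be used.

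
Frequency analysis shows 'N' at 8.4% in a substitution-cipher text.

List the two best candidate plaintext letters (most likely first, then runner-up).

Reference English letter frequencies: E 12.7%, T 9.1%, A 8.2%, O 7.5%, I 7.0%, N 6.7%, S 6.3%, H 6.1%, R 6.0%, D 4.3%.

Step 1: Observed frequency of 'N' is 8.4%.
Step 2: Compute distances to each reference frequency and sort:
  A (8.2%): difference = 0.2% <-- BEST
  T (9.1%): difference = 0.7% <-- RUNNER-UP
  O (7.5%): difference = 0.9%
  I (7.0%): difference = 1.4%
  N (6.7%): difference = 1.7%
Step 3: Most likely is 'A' (8.2%, diff 0.2%); second most likely is 'T' (9.1%, diff 0.7%).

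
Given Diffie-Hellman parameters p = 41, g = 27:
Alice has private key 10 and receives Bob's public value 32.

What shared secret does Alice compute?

Step 1: s = B^a mod p = 32^10 mod 41.
  32^1 mod 41 = 32
  32^2 mod 41 = (32 * 32) mod 41 = 40
  32^3 mod 41 = (40 * 32) mod 41 = 9
  32^4 mod 41 = (9 * 32) mod 41 = 1
  32^5 mod 41 = (1 * 32) mod 41 = 32
  32^6 mod 41 = (32 * 32) mod 41 = 40
  32^7 mod 41 = (40 * 32) mod 41 = 9
  32^8 mod 41 = (9 * 32) mod 41 = 1
  32^9 mod 41 = (1 * 32) mod 41 = 32
  32^10 mod 41 = (32 * 32) mod 41 = 40
Result: shared secret = 40.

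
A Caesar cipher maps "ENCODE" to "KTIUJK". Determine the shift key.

Step 1: Compare first letters: E (position 4) -> K (position 10).
Step 2: Shift = (10 - 4) mod 26 = 6.
The shift value is 6.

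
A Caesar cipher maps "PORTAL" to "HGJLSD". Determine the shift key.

Step 1: Compare first letters: P (position 15) -> H (position 7).
Step 2: Shift = (7 - 15) mod 26 = 18.
The shift value is 18.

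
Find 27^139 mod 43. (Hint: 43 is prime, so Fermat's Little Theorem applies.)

Step 1: Since 43 is prime, by Fermat's Little Theorem: 27^42 = 1 (mod 43).
Step 2: Reduce exponent: 139 mod 42 = 13.
Step 3: So 27^139 = 27^13 (mod 43).
Step 4: 27^13 mod 43 = 8.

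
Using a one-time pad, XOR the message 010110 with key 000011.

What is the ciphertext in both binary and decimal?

Step 1: Write out the XOR operation bit by bit:
  Message: 010110
  Key:     000011
  XOR:     010101
Step 2: Convert to decimal: 010101 = 21.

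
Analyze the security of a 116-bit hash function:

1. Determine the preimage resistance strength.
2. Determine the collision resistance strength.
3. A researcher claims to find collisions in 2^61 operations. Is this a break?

Step 1: Preimage resistance requires brute-force of 2^116 operations.
Step 2: Collision resistance (birthday bound) = 2^(116/2) = 2^58.
Step 3: The claimed attack costs 2^61 operations.
Step 4: Since 2^61 >= 2^58, the claimed attack is no faster than the generic birthday attack, so this does not break collision resistance.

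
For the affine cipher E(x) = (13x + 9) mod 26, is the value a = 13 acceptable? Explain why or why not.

Step 1: Compute gcd(13, 26).
Step 2: gcd(13, 26) = 13.
Since gcd = 13 != 1, 13 shares a common factor with 26, so it cannot be used.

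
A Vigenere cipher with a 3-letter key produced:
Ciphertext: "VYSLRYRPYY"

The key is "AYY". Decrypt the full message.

Step 1: Key 'AYY' has length 3. Extended key: AYYAYYAYYA
Step 2: Decrypt each position:
  V(21) - A(0) = 21 = V
  Y(24) - Y(24) = 0 = A
  S(18) - Y(24) = 20 = U
  L(11) - A(0) = 11 = L
  R(17) - Y(24) = 19 = T
  Y(24) - Y(24) = 0 = A
  R(17) - A(0) = 17 = R
  P(15) - Y(24) = 17 = R
  Y(24) - Y(24) = 0 = A
  Y(24) - A(0) = 24 = Y
Plaintext: VAULTARRAY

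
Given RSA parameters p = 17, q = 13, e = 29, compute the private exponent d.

Step 1: n = 17 * 13 = 221.
Step 2: phi(n) = 16 * 12 = 192.
Step 3: Find d such that 29 * d = 1 (mod 192).
Step 4: d = 29^(-1) mod 192 = 53.
Verification: 29 * 53 = 1537 = 8 * 192 + 1.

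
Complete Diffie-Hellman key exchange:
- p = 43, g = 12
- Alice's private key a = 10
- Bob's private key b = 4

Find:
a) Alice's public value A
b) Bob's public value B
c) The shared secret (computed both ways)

Step 1: A = g^a mod p = 12^10 mod 43 = 38.
Step 2: B = g^b mod p = 12^4 mod 43 = 10.
Step 3: Alice computes s = B^a mod p = 10^10 mod 43 = 23.
Step 4: Bob computes s = A^b mod p = 38^4 mod 43 = 23.
Both sides agree: shared secret = 23.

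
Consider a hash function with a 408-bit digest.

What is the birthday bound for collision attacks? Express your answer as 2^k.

Step 1: The birthday paradox gives collision probability ~50% after sqrt(2^n) = 2^(n/2) hashes.
Step 2: For 408-bit output: 2^(408/2) = 2^204.
Step 3: Approximately 2^204 hash computations needed.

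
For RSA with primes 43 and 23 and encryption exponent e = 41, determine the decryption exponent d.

Step 1: n = 43 * 23 = 989.
Step 2: phi(n) = 42 * 22 = 924.
Step 3: Find d such that 41 * d = 1 (mod 924).
Step 4: d = 41^(-1) mod 924 = 293.
Verification: 41 * 293 = 12013 = 13 * 924 + 1.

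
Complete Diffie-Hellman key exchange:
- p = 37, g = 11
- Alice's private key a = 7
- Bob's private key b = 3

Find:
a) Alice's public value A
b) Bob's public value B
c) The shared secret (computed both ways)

Step 1: A = g^a mod p = 11^7 mod 37 = 11.
Step 2: B = g^b mod p = 11^3 mod 37 = 36.
Step 3: Alice computes s = B^a mod p = 36^7 mod 37 = 36.
Step 4: Bob computes s = A^b mod p = 11^3 mod 37 = 36.
Both sides agree: shared secret = 36.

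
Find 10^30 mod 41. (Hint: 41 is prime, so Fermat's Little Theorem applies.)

Step 1: Since 41 is prime, by Fermat's Little Theorem: 10^40 = 1 (mod 41).
Step 2: Reduce exponent: 30 mod 40 = 30.
Step 3: So 10^30 = 10^30 (mod 41).
Step 4: 10^30 mod 41 = 1.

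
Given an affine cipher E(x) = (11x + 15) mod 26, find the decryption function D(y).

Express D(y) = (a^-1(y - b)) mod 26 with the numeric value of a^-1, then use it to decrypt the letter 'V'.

Step 1: Find a^-1, the modular inverse of 11 mod 26.
Step 2: We need 11 * a^-1 = 1 (mod 26).
Step 3: 11 * 19 = 209 = 8 * 26 + 1, so a^-1 = 19.
Step 4: D(y) = 19(y - 15) mod 26.
Step 5: Apply to 'V' (y = 21): D(21) = 19 * (21 - 15) mod 26 = 19 * 6 mod 26 = 10 -> 'K'.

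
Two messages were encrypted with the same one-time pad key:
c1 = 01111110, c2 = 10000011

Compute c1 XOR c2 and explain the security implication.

Step 1: c1 XOR c2 = (m1 XOR k) XOR (m2 XOR k).
Step 2: By XOR associativity/commutativity: = m1 XOR m2 XOR k XOR k = m1 XOR m2.
Step 3: 01111110 XOR 10000011 = 11111101 = 253.
Step 4: The key cancels out! An attacker learns m1 XOR m2 = 253, revealing the relationship between plaintexts.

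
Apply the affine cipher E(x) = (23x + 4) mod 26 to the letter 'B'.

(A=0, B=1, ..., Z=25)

Step 1: Convert 'B' to number: x = 1.
Step 2: E(1) = (23 * 1 + 4) mod 26 = 27 mod 26 = 1.
Step 3: Convert 1 back to letter: B.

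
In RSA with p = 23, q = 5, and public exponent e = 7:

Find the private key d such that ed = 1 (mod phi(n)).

Step 1: n = 23 * 5 = 115.
Step 2: phi(n) = 22 * 4 = 88.
Step 3: Find d such that 7 * d = 1 (mod 88).
Step 4: d = 7^(-1) mod 88 = 63.
Verification: 7 * 63 = 441 = 5 * 88 + 1.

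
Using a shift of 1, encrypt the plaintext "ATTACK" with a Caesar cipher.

Step 1: For each letter, shift forward by 1 positions (mod 26).
  A (position 0) -> position (0+1) mod 26 = 1 -> B
  T (position 19) -> position (19+1) mod 26 = 20 -> U
  T (position 19) -> position (19+1) mod 26 = 20 -> U
  A (position 0) -> position (0+1) mod 26 = 1 -> B
  C (position 2) -> position (2+1) mod 26 = 3 -> D
  K (position 10) -> position (10+1) mod 26 = 11 -> L
Result: BUUBDL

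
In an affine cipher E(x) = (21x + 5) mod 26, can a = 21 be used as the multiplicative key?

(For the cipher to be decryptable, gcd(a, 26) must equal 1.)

Step 1: Compute gcd(21, 26).
Step 2: gcd(21, 26) = 1.
Since gcd = 1, 21 is coprime with 26, so it is a valid key.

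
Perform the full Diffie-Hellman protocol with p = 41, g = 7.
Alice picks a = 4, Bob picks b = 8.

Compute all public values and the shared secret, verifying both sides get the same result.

Step 1: A = g^a mod p = 7^4 mod 41 = 23.
Step 2: B = g^b mod p = 7^8 mod 41 = 37.
Step 3: Alice computes s = B^a mod p = 37^4 mod 41 = 10.
Step 4: Bob computes s = A^b mod p = 23^8 mod 41 = 10.
Both sides agree: shared secret = 10.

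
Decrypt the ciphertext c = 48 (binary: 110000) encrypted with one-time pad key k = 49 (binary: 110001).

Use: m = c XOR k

Step 1: XOR ciphertext with key:
  Ciphertext: 110000
  Key:        110001
  XOR:        000001
Step 2: Plaintext = 000001 = 1 in decimal.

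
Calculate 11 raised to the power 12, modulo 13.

Step 1: Compute 11^12 mod 13 step by step, reducing modulo 13 at each step.
  11^1 mod 13 = 11
  11^2 mod 13 = (11 * 11) mod 13 = 4
  11^3 mod 13 = (4 * 11) mod 13 = 5
  11^4 mod 13 = (5 * 11) mod 13 = 3
  11^5 mod 13 = (3 * 11) mod 13 = 7
  11^6 mod 13 = (7 * 11) mod 13 = 12
  11^7 mod 13 = (12 * 11) mod 13 = 2
  11^8 mod 13 = (2 * 11) mod 13 = 9
  11^9 mod 13 = (9 * 11) mod 13 = 8
  11^10 mod 13 = (8 * 11) mod 13 = 10
  11^11 mod 13 = (10 * 11) mod 13 = 6
  11^12 mod 13 = (6 * 11) mod 13 = 1
Step 2: Result = 1.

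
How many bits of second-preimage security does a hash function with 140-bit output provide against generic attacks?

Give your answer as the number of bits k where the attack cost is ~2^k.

Step 1: The hash has a 140-bit output.
Step 2: Second-preimage resistance means: given a specific input x, it should be infeasible to find a different y with h(y) = h(x).
With a 140-bit output, a generic search for a second preimage costs about 2^140 evaluations (each trial matches the fixed target with probability 2^-140).
Step 3: Security level = 140 bits.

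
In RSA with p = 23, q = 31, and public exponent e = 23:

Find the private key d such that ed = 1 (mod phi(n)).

Step 1: n = 23 * 31 = 713.
Step 2: phi(n) = 22 * 30 = 660.
Step 3: Find d such that 23 * d = 1 (mod 660).
Step 4: d = 23^(-1) mod 660 = 287.
Verification: 23 * 287 = 6601 = 10 * 660 + 1.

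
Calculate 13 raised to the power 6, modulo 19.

Step 1: Compute 13^6 mod 19 step by step, reducing modulo 19 at each step.
  13^1 mod 19 = 13
  13^2 mod 19 = (13 * 13) mod 19 = 17
  13^3 mod 19 = (17 * 13) mod 19 = 12
  13^4 mod 19 = (12 * 13) mod 19 = 4
  13^5 mod 19 = (4 * 13) mod 19 = 14
  13^6 mod 19 = (14 * 13) mod 19 = 11
Step 2: Result = 11.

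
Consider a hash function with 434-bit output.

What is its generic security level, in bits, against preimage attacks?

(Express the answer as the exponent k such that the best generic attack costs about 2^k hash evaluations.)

Step 1: The hash has a 434-bit output.
Step 2: Preimage resistance means: given a digest h(x), it should be infeasible to find any input that hashes to it.
With a 434-bit output there are 2^434 possible digests, so a generic brute-force preimage search costs about 2^434 evaluations.
Step 3: Security level = 434 bits.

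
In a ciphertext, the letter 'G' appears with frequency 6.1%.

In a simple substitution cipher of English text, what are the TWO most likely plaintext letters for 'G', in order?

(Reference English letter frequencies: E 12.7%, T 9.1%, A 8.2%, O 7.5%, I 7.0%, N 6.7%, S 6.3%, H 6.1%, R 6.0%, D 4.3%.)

Step 1: Observed frequency of 'G' is 6.1%.
Step 2: Compute distances to each reference frequency and sort:
  H (6.1%): difference = 0.0% <-- BEST
  R (6.0%): difference = 0.1% <-- RUNNER-UP
  S (6.3%): difference = 0.2%
  N (6.7%): difference = 0.6%
  I (7.0%): difference = 0.9%
Step 3: Most likely is 'H' (6.1%, diff 0.0%); second most likely is 'R' (6.0%, diff 0.1%).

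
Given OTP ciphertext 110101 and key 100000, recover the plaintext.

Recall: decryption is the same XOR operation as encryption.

Step 1: XOR ciphertext with key:
  Ciphertext: 110101
  Key:        100000
  XOR:        010101
Step 2: Plaintext = 010101 = 21 in decimal.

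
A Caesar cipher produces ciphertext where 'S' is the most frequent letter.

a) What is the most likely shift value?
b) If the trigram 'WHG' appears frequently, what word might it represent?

Step 1: In English, 'E' is the most frequent letter (12.7%).
Step 2: The most frequent ciphertext letter is 'S' (position 18).
Step 3: Shift = (18 - 4) mod 26 = 14.
Step 4: Decrypt 'WHG' by shifting back 14:
  W -> I
  H -> T
  G -> S
Step 5: 'WHG' decrypts to 'ITS'.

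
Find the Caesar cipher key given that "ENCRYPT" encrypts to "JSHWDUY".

Step 1: Compare first letters: E (position 4) -> J (position 9).
Step 2: Shift = (9 - 4) mod 26 = 5.
The shift value is 5.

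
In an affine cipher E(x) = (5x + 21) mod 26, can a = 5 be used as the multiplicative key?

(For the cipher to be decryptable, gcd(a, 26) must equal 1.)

Step 1: Compute gcd(5, 26).
Step 2: gcd(5, 26) = 1.
Since gcd = 1, 5 is coprime with 26, so it is a valid key.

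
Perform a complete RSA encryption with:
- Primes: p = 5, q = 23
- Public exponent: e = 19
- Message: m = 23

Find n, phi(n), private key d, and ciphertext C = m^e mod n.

Step 1: n = 5 * 23 = 115.
Step 2: phi(n) = (5-1)(23-1) = 4 * 22 = 88.
Step 3: Find d = 19^(-1) mod 88 = 51.
  Verify: 19 * 51 = 969 = 1 (mod 88).
Step 4: C = 23^19 mod 115 = 92.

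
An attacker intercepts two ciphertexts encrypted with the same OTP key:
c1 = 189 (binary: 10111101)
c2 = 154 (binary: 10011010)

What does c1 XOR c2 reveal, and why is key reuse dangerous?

Step 1: c1 XOR c2 = (m1 XOR k) XOR (m2 XOR k).
Step 2: By XOR associativity/commutativity: = m1 XOR m2 XOR k XOR k = m1 XOR m2.
Step 3: 10111101 XOR 10011010 = 00100111 = 39.
Step 4: The key cancels out! An attacker learns m1 XOR m2 = 39, revealing the relationship between plaintexts.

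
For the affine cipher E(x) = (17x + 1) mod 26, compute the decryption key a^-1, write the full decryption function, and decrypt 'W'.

Step 1: Find a^-1, the modular inverse of 17 mod 26.
Step 2: We need 17 * a^-1 = 1 (mod 26).
Step 3: 17 * 23 = 391 = 15 * 26 + 1, so a^-1 = 23.
Step 4: D(y) = 23(y - 1) mod 26.
Step 5: Apply to 'W' (y = 22): D(22) = 23 * (22 - 1) mod 26 = 23 * 21 mod 26 = 15 -> 'P'.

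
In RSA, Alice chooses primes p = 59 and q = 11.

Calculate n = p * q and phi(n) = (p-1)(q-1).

Step 1: n = p * q = 59 * 11 = 649.
Step 2: phi(n) = (p-1)(q-1) = 58 * 10 = 580.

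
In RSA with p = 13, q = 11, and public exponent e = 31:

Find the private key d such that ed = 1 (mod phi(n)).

Step 1: n = 13 * 11 = 143.
Step 2: phi(n) = 12 * 10 = 120.
Step 3: Find d such that 31 * d = 1 (mod 120).
Step 4: d = 31^(-1) mod 120 = 31.
Verification: 31 * 31 = 961 = 8 * 120 + 1.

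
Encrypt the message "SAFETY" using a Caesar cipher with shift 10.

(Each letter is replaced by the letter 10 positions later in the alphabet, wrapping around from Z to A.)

Step 1: For each letter, shift forward by 10 positions (mod 26).
  S (position 18) -> position (18+10) mod 26 = 2 -> C
  A (position 0) -> position (0+10) mod 26 = 10 -> K
  F (position 5) -> position (5+10) mod 26 = 15 -> P
  E (position 4) -> position (4+10) mod 26 = 14 -> O
  T (position 19) -> position (19+10) mod 26 = 3 -> D
  Y (position 24) -> position (24+10) mod 26 = 8 -> I
Result: CKPODI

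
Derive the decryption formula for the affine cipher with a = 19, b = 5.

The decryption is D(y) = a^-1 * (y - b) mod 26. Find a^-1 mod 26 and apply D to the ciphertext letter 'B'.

Step 1: Find a^-1, the modular inverse of 19 mod 26.
Step 2: We need 19 * a^-1 = 1 (mod 26).
Step 3: 19 * 11 = 209 = 8 * 26 + 1, so a^-1 = 11.
Step 4: D(y) = 11(y - 5) mod 26.
Step 5: Apply to 'B' (y = 1): D(1) = 11 * (1 - 5) mod 26 = 11 * -4 mod 26 = 8 -> 'I'.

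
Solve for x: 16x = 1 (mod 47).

Step 1: We need x such that 16 * x = 1 (mod 47).
Step 2: Using the extended Euclidean algorithm or trial:
  16 * 3 = 48 = 1 * 47 + 1.
Step 3: Since 48 mod 47 = 1, the inverse is x = 3.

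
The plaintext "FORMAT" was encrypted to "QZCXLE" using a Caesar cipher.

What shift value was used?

Step 1: Compare first letters: F (position 5) -> Q (position 16).
Step 2: Shift = (16 - 5) mod 26 = 11.
The shift value is 11.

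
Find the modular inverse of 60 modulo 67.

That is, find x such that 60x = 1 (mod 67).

Step 1: We need x such that 60 * x = 1 (mod 67).
Step 2: Using the extended Euclidean algorithm or trial:
  60 * 19 = 1140 = 17 * 67 + 1.
Step 3: Since 1140 mod 67 = 1, the inverse is x = 19.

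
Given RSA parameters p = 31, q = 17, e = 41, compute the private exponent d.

Step 1: n = 31 * 17 = 527.
Step 2: phi(n) = 30 * 16 = 480.
Step 3: Find d such that 41 * d = 1 (mod 480).
Step 4: d = 41^(-1) mod 480 = 281.
Verification: 41 * 281 = 11521 = 24 * 480 + 1.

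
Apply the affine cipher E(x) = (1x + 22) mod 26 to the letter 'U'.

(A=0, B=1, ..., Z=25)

Step 1: Convert 'U' to number: x = 20.
Step 2: E(20) = (1 * 20 + 22) mod 26 = 42 mod 26 = 16.
Step 3: Convert 16 back to letter: Q.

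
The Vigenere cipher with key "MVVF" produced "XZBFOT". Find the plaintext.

Step 1: Extend key: MVVFMV
Step 2: Decrypt each letter (c - k) mod 26:
  X(23) - M(12) = (23-12) mod 26 = 11 = L
  Z(25) - V(21) = (25-21) mod 26 = 4 = E
  B(1) - V(21) = (1-21) mod 26 = 6 = G
  F(5) - F(5) = (5-5) mod 26 = 0 = A
  O(14) - M(12) = (14-12) mod 26 = 2 = C
  T(19) - V(21) = (19-21) mod 26 = 24 = Y
Plaintext: LEGACY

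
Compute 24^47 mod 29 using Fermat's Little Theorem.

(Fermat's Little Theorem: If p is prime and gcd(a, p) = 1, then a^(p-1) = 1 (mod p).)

Step 1: Since 29 is prime, by Fermat's Little Theorem: 24^28 = 1 (mod 29).
Step 2: Reduce exponent: 47 mod 28 = 19.
Step 3: So 24^47 = 24^19 (mod 29).
Step 4: 24^19 mod 29 = 7.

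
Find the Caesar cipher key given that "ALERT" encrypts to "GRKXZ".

Step 1: Compare first letters: A (position 0) -> G (position 6).
Step 2: Shift = (6 - 0) mod 26 = 6.
The shift value is 6.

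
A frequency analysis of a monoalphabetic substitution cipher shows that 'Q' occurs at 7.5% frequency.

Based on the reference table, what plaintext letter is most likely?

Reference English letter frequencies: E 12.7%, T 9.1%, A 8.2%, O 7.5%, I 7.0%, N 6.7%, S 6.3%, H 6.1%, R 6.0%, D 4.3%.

Step 1: The observed frequency is 7.5%.
Step 2: Compare with English frequencies:
  E: 12.7% (difference: 5.2%)
  T: 9.1% (difference: 1.6%)
  A: 8.2% (difference: 0.7%)
  O: 7.5% (difference: 0.0%) <-- closest
  I: 7.0% (difference: 0.5%)
  N: 6.7% (difference: 0.8%)
  S: 6.3% (difference: 1.2%)
  H: 6.1% (difference: 1.4%)
  R: 6.0% (difference: 1.5%)
  D: 4.3% (difference: 3.2%)
Step 3: 'Q' most likely represents 'O' (frequency 7.5%).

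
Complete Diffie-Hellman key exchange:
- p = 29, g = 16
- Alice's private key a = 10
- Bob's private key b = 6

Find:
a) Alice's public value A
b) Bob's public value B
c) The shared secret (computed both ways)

Step 1: A = g^a mod p = 16^10 mod 29 = 7.
Step 2: B = g^b mod p = 16^6 mod 29 = 20.
Step 3: Alice computes s = B^a mod p = 20^10 mod 29 = 25.
Step 4: Bob computes s = A^b mod p = 7^6 mod 29 = 25.
Both sides agree: shared secret = 25.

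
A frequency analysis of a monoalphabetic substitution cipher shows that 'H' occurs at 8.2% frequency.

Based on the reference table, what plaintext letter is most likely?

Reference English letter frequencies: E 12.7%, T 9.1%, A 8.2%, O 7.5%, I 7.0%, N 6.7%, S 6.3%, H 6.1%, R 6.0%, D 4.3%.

Step 1: The observed frequency is 8.2%.
Step 2: Compare with English frequencies:
  E: 12.7% (difference: 4.5%)
  T: 9.1% (difference: 0.9%)
  A: 8.2% (difference: 0.0%) <-- closest
  O: 7.5% (difference: 0.7%)
  I: 7.0% (difference: 1.2%)
  N: 6.7% (difference: 1.5%)
  S: 6.3% (difference: 1.9%)
  H: 6.1% (difference: 2.1%)
  R: 6.0% (difference: 2.2%)
  D: 4.3% (difference: 3.9%)
Step 3: 'H' most likely represents 'A' (frequency 8.2%).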